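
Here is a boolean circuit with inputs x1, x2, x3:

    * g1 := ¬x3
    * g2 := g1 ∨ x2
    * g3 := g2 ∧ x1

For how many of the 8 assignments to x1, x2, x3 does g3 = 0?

g3 = g2 ∧ x1 must be 0, so at least one of g2, x1 is 0.
Satisfying assignments:
  x1=0, x2=0, x3=0
  x1=0, x2=0, x3=1
  x1=0, x2=1, x3=0
  x1=0, x2=1, x3=1
  x1=1, x2=0, x3=1

5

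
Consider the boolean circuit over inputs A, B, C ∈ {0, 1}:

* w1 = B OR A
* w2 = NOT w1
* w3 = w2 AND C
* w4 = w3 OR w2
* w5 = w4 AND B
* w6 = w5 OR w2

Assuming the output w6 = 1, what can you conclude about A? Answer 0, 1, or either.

0

w6 = w5 OR w2 must be 1, so at least one of w5, w2 is 1.
Every assignment with w6 = 1 has A = 0; there are 2 such assignment(s).
  A=0, B=0, C=0
  A=0, B=0, C=1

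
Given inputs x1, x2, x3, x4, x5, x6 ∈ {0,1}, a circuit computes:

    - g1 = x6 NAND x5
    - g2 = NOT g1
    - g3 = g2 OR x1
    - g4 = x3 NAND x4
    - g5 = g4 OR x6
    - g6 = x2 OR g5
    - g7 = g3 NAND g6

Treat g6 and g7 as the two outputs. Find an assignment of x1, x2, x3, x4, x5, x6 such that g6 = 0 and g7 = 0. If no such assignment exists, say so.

no solution exists

Across all 64 input combinations, none give both g6 = 0 and g7 = 0.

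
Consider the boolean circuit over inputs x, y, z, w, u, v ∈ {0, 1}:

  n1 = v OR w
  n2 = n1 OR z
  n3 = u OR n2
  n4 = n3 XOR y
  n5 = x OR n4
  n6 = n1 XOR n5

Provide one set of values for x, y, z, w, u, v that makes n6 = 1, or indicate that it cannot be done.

n6 = n1 XOR n5 must be 1, so n1 and n5 differ.
Check with x=1, y=0, z=0, w=0, u=0, v=0:
n1 = v OR w = 0 OR 0 = 0
n2 = n1 OR z = 0 OR 0 = 0
n3 = u OR n2 = 0 OR 0 = 0
n4 = n3 XOR y = 0 XOR 0 = 0
n5 = x OR n4 = 1 OR 0 = 1
n6 = n1 XOR n5 = 0 XOR 1 = 1
So n6 = 1 as required.

x=1, y=0, z=0, w=0, u=0, v=0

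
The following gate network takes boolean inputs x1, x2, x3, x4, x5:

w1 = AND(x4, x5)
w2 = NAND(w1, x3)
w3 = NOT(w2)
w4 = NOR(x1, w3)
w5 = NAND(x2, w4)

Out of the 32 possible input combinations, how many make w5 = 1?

w5 = NAND(x2, w4) must be 1, so at least one of x2, w4 is 0.
Enumerating the 32 input combinations, 25 give w5 = 1 and 7 give w5 = 0.

25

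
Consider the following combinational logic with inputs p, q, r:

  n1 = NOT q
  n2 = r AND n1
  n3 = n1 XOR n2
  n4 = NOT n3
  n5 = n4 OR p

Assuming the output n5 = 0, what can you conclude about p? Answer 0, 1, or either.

n5 = n4 OR p must be 0, so both n4 = 0 and p = 0.
n4 = NOT n3 must be 0, so n3 = 1.
n3 = n1 XOR n2 must be 1, so n1 and n2 differ.
Every assignment with n5 = 0 has p = 0; there are 1 such assignment(s).
  p=0, q=0, r=0

0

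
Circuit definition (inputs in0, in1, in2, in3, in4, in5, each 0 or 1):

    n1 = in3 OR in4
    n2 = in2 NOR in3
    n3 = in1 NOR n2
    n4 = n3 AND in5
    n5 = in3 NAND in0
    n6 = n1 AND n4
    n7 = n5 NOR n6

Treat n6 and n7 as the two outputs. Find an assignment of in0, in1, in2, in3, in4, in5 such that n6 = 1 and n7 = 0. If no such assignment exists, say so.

in0=0 in1=0 in2=0 in3=1 in4=0 in5=1

Check with in0=0 in1=0 in2=0 in3=1 in4=0 in5=1:
n1 = in3 OR in4 = 1 OR 0 = 1
n2 = in2 NOR in3 = 0 NOR 1 = 0
n3 = in1 NOR n2 = 0 NOR 0 = 1
n4 = n3 AND in5 = 1 AND 1 = 1
n5 = in3 NAND in0 = 1 NAND 0 = 1
n6 = n1 AND n4 = 1 AND 1 = 1
n7 = n5 NOR n6 = 1 NOR 1 = 0
So n6 = 1 and n7 = 0.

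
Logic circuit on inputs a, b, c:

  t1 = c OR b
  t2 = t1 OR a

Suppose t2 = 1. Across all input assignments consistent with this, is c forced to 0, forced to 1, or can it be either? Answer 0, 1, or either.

either

Both values of c occur among assignments with t2 = 1:
  c=0: a=0, b=1, c=0
  c=1: a=0, b=0, c=1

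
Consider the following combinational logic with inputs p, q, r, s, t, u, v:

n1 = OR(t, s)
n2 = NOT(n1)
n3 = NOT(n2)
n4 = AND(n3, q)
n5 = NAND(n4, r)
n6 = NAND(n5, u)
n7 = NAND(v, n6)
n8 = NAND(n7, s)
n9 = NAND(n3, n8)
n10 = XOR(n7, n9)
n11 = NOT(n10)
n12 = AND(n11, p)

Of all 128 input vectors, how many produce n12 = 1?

n12 = AND(n11, p) must be 1, so both n11 = 1 and p = 1.
n11 = NOT(n10) must be 1, so n10 = 0.
n10 = XOR(n7, n9) must be 0, so n7 and n9 are equal.
Enumerating the 128 input combinations, 49 give n12 = 1 and 79 give n12 = 0.

49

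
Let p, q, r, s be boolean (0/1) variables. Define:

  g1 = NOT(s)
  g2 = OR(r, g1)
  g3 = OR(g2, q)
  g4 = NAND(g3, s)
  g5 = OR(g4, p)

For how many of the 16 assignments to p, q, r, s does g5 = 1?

g5 = OR(g4, p) must be 1, so at least one of g4, p is 1.
Enumerating the 16 input combinations, 13 give g5 = 1 and 3 give g5 = 0.

13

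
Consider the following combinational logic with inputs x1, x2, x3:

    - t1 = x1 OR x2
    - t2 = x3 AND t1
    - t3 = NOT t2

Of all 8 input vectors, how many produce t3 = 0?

t3 = NOT t2 must be 0, so t2 = 1.
Enumerating the 8 input combinations, 3 give t3 = 0 and 5 give t3 = 1.

3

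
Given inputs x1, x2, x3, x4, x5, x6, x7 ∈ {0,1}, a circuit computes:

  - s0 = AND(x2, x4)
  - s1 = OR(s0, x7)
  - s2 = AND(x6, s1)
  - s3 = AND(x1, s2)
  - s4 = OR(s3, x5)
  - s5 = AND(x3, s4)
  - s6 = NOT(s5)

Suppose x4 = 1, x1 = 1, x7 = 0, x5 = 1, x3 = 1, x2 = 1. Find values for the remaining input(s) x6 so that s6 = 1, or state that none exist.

no solution exists

With x4 = 1, x1 = 1, x7 = 0, x5 = 1, x3 = 1, x2 = 1 fixed, none of the 2 settings of x6 give s6 = 1.
For example, with x6=1:
s0 = AND(x2, x4) = AND(1, 1) = 1
s1 = OR(s0, x7) = OR(1, 0) = 1
s2 = AND(x6, s1) = AND(1, 1) = 1
s3 = AND(x1, s2) = AND(1, 1) = 1
s4 = OR(s3, x5) = OR(1, 1) = 1
s5 = AND(x3, s4) = AND(1, 1) = 1
s6 = NOT(s5) = NOT 1 = 0
giving s6 = 0 ≠ 1.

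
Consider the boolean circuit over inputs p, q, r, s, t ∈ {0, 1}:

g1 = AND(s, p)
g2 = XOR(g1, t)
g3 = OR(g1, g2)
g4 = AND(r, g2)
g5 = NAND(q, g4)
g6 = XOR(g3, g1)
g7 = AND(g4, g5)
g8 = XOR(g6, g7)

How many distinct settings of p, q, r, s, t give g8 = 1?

10

g8 = XOR(g6, g7) must be 1, so g6 and g7 differ.
Enumerating the 32 input combinations, 10 give g8 = 1 and 22 give g8 = 0.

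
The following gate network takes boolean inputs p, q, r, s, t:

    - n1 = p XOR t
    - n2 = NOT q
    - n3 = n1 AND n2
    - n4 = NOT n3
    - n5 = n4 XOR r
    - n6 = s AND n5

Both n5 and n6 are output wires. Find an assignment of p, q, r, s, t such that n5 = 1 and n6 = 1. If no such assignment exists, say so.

Check with p=0 q=1 r=0 s=1 t=0:
n1 = p XOR t = 0 XOR 0 = 0
n2 = NOT q = NOT 1 = 0
n3 = n1 AND n2 = 0 AND 0 = 0
n4 = NOT n3 = NOT 0 = 1
n5 = n4 XOR r = 1 XOR 0 = 1
n6 = s AND n5 = 1 AND 1 = 1
So n5 = 1 and n6 = 1.

p=0 q=1 r=0 s=1 t=0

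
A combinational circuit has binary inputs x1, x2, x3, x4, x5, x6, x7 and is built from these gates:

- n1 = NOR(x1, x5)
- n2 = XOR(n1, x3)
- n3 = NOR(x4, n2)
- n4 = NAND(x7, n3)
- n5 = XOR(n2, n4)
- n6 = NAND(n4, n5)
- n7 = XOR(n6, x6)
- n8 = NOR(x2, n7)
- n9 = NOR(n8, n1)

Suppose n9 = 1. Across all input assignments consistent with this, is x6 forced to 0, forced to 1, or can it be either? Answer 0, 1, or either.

Both values of x6 occur among assignments with n9 = 1:
  x6=0: x1=0, x2=0, x3=0, x4=0, x5=1, x6=0, x7=1
  x6=1: x1=0, x2=0, x3=0, x4=0, x5=1, x6=1, x7=0

either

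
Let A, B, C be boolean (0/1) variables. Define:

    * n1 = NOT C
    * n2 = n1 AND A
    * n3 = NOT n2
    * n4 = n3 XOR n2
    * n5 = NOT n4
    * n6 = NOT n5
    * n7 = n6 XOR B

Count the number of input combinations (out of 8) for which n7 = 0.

4

n7 = n6 XOR B must be 0, so n6 and B are equal.
Enumerating the 8 input combinations, 4 give n7 = 0 and 4 give n7 = 1.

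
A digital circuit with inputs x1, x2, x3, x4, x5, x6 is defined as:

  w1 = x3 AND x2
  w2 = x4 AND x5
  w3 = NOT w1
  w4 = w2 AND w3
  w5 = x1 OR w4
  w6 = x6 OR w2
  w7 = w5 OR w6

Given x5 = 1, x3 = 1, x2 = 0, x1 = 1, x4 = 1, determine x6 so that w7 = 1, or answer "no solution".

Check with x5 = 1, x3 = 1, x2 = 0, x1 = 1, x4 = 1 and x6=1:
w1 = x3 AND x2 = 1 AND 0 = 0
w2 = x4 AND x5 = 1 AND 1 = 1
w3 = NOT w1 = NOT 0 = 1
w4 = w2 AND w3 = 1 AND 1 = 1
w5 = x1 OR w4 = 1 OR 1 = 1
w6 = x6 OR w2 = 1 OR 1 = 1
w7 = w5 OR w6 = 1 OR 1 = 1
So w7 = 1.

x6=1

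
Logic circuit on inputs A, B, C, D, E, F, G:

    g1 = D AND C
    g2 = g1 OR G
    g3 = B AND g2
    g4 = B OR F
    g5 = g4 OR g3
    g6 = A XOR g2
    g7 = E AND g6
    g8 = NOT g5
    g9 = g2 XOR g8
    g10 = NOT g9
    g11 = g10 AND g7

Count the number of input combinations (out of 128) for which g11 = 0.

g11 = g10 AND g7 must be 0, so at least one of g10, g7 is 0.
Enumerating the 128 input combinations, 114 give g11 = 0 and 14 give g11 = 1.

114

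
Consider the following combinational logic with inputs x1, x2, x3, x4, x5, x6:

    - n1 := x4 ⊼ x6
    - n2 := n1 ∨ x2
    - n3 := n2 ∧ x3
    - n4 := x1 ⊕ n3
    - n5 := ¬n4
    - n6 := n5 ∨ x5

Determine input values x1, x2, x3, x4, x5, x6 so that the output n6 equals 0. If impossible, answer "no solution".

x1=1, x2=1, x3=0, x4=1, x5=0, x6=1

n6 = n5 ∨ x5 must be 0, so both n5 = 0 and x5 = 0.
Check with x1=1, x2=1, x3=0, x4=1, x5=0, x6=1:
n1 = x4 ⊼ x6 = 1 ⊼ 1 = 0
n2 = n1 ∨ x2 = 0 ∨ 1 = 1
n3 = n2 ∧ x3 = 1 ∧ 0 = 0
n4 = x1 ⊕ n3 = 1 ⊕ 0 = 1
n5 = ¬n4 = ¬1 = 0
n6 = n5 ∨ x5 = 0 ∨ 0 = 0
So n6 = 0 as required.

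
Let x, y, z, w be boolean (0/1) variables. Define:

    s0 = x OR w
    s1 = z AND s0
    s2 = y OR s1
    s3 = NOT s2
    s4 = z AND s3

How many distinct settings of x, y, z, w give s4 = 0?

s4 = z AND s3 must be 0, so at least one of z, s3 is 0.
Enumerating the 16 input combinations, 15 give s4 = 0 and 1 give s4 = 1.

15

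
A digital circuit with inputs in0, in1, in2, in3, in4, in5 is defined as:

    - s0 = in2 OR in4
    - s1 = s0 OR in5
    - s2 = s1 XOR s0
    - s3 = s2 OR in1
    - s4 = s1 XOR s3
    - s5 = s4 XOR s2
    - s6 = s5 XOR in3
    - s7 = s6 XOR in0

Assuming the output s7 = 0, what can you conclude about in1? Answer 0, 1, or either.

either

Both values of in1 occur among assignments with s7 = 0:
  in1=0: in0=0, in1=0, in2=0, in3=0, in4=0, in5=0
  in1=1: in0=0, in1=1, in2=0, in3=0, in4=1, in5=0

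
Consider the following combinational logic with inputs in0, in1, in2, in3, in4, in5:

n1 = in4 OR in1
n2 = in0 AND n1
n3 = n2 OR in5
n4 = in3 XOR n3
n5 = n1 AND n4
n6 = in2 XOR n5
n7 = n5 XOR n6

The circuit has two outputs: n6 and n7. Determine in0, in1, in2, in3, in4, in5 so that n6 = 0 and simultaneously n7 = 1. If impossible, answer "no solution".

in0=1, in1=0, in2=1, in3=0, in4=1, in5=0

Check with in0=1, in1=0, in2=1, in3=0, in4=1, in5=0:
n1 = in4 OR in1 = 1 OR 0 = 1
n2 = in0 AND n1 = 1 AND 1 = 1
n3 = n2 OR in5 = 1 OR 0 = 1
n4 = in3 XOR n3 = 0 XOR 1 = 1
n5 = n1 AND n4 = 1 AND 1 = 1
n6 = in2 XOR n5 = 1 XOR 1 = 0
n7 = n5 XOR n6 = 1 XOR 0 = 1
So n6 = 0 and n7 = 1.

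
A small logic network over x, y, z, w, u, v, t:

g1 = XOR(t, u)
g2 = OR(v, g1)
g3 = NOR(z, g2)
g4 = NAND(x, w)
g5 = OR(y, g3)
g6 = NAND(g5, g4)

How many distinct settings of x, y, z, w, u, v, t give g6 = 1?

74

g6 = NAND(g5, g4) must be 1, so at least one of g5, g4 is 0.
Enumerating the 128 input combinations, 74 give g6 = 1 and 54 give g6 = 0.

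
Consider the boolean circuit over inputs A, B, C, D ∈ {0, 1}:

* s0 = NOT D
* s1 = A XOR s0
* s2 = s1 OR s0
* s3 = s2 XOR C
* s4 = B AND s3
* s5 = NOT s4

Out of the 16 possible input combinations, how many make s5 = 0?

s5 = NOT s4 must be 0, so s4 = 1.
Satisfying assignments:
  A=0, B=1, C=0, D=0
  A=0, B=1, C=1, D=1
  A=1, B=1, C=0, D=0
  A=1, B=1, C=0, D=1

4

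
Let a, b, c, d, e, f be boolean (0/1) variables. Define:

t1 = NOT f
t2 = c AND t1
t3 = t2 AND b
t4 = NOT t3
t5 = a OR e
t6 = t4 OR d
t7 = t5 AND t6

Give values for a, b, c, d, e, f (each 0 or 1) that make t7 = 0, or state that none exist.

a=0, b=0, c=0, d=0, e=0, f=1

t7 = t5 AND t6 must be 0, so at least one of t5, t6 is 0.
Check with a=0, b=0, c=0, d=0, e=0, f=1:
t1 = NOT f = NOT 1 = 0
t2 = c AND t1 = 0 AND 0 = 0
t3 = t2 AND b = 0 AND 0 = 0
t4 = NOT t3 = NOT 0 = 1
t5 = a OR e = 0 OR 0 = 0
t6 = t4 OR d = 1 OR 0 = 1
t7 = t5 AND t6 = 0 AND 1 = 0
So t7 = 0 as required.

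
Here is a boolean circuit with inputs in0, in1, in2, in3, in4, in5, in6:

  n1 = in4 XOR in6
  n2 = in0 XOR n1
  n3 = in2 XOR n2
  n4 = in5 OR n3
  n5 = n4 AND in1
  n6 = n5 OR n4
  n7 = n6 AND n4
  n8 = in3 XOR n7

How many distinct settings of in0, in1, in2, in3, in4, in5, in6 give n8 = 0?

64

n8 = in3 XOR n7 must be 0, so in3 and n7 are equal.
Enumerating the 128 input combinations, 64 give n8 = 0 and 64 give n8 = 1.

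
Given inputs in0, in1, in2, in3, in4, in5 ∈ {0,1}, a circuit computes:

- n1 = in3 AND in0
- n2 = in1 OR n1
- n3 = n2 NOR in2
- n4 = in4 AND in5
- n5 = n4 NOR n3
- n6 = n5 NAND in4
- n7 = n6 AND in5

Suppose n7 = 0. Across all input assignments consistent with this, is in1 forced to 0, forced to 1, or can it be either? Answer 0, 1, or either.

either

Both values of in1 occur among assignments with n7 = 0:
  in1=0: in0=0, in1=0, in2=0, in3=0, in4=0, in5=0
  in1=1: in0=0, in1=1, in2=0, in3=0, in4=0, in5=0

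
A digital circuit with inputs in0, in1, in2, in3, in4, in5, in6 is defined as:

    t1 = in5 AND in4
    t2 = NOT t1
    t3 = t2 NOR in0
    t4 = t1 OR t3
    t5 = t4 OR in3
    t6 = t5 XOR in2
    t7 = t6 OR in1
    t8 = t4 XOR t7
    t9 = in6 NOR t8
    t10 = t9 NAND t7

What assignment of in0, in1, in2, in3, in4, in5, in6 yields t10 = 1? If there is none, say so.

in0=0 in1=0 in2=1 in3=1 in4=0 in5=1 in6=0

t10 = t9 NAND t7 must be 1, so at least one of t9, t7 is 0.
Check with in0=0 in1=0 in2=1 in3=1 in4=0 in5=1 in6=0:
t1 = in5 AND in4 = 1 AND 0 = 0
t2 = NOT t1 = NOT 0 = 1
t3 = t2 NOR in0 = 1 NOR 0 = 0
t4 = t1 OR t3 = 0 OR 0 = 0
t5 = t4 OR in3 = 0 OR 1 = 1
t6 = t5 XOR in2 = 1 XOR 1 = 0
t7 = t6 OR in1 = 0 OR 0 = 0
t8 = t4 XOR t7 = 0 XOR 0 = 0
t9 = in6 NOR t8 = 0 NOR 0 = 1
t10 = t9 NAND t7 = 1 NAND 0 = 1
So t10 = 1 as required.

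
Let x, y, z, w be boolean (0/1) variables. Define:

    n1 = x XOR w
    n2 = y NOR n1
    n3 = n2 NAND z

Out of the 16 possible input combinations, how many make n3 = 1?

14

n3 = n2 NAND z must be 1, so at least one of n2, z is 0.
Enumerating the 16 input combinations, 14 give n3 = 1 and 2 give n3 = 0.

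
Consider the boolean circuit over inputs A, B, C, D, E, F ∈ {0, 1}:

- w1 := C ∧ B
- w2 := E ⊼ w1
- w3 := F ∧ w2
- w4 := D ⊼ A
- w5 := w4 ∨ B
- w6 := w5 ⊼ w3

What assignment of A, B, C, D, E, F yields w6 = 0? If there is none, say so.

w6 = w5 ⊼ w3 must be 0, so both w5 = 1 and w3 = 1.
w5 = w4 ∨ B must be 1, so at least one of w4, B is 1.
Check with A=1 B=0 C=0 D=0 E=0 F=1:
w1 = C ∧ B = 0 ∧ 0 = 0
w2 = E ⊼ w1 = 0 ⊼ 0 = 1
w3 = F ∧ w2 = 1 ∧ 1 = 1
w4 = D ⊼ A = 0 ⊼ 1 = 1
w5 = w4 ∨ B = 1 ∨ 0 = 1
w6 = w5 ⊼ w3 = 1 ⊼ 1 = 0
So w6 = 0 as required.

A=1 B=0 C=0 D=0 E=0 F=1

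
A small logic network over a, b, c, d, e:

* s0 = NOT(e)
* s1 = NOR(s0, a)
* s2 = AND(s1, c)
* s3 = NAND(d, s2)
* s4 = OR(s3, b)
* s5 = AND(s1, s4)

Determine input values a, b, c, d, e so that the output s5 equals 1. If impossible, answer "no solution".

s5 = AND(s1, s4) must be 1, so both s1 = 1 and s4 = 1.
s1 = NOR(s0, a) must be 1, so both s0 = 0 and a = 0.
s4 = OR(s3, b) must be 1, so at least one of s3, b is 1.
Check with a=0, b=0, c=1, d=0, e=1:
s0 = NOT(e) = NOT 1 = 0
s1 = NOR(s0, a) = NOR(0, 0) = 1
s2 = AND(s1, c) = AND(1, 1) = 1
s3 = NAND(d, s2) = NAND(0, 1) = 1
s4 = OR(s3, b) = OR(1, 0) = 1
s5 = AND(s1, s4) = AND(1, 1) = 1
So s5 = 1 as required.

a=0, b=0, c=1, d=0, e=1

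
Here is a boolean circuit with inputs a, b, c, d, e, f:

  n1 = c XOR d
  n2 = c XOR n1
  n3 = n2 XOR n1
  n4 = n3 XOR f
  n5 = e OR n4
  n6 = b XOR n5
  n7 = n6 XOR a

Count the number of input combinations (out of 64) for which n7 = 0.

32

n7 = n6 XOR a must be 0, so n6 and a are equal.
Enumerating the 64 input combinations, 32 give n7 = 0 and 32 give n7 = 1.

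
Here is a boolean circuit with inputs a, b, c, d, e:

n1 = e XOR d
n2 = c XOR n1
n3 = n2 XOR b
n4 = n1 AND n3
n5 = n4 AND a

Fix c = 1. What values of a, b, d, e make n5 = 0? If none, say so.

Check with c = 1 and a=1, b=1, d=1, e=1:
n1 = e XOR d = 1 XOR 1 = 0
n2 = c XOR n1 = 1 XOR 0 = 1
n3 = n2 XOR b = 1 XOR 1 = 0
n4 = n1 AND n3 = 0 AND 0 = 0
n5 = n4 AND a = 0 AND 1 = 0
So n5 = 0.

a=1, b=1, d=1, e=1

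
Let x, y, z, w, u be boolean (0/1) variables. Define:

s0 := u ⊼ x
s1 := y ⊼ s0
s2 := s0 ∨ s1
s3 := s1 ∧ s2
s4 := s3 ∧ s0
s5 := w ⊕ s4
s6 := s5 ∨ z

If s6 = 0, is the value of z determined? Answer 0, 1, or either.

0

s6 = s5 ∨ z must be 0, so both s5 = 0 and z = 0.
s5 = w ⊕ s4 must be 0, so w and s4 are equal.
Every assignment with s6 = 0 has z = 0; there are 8 such assignment(s).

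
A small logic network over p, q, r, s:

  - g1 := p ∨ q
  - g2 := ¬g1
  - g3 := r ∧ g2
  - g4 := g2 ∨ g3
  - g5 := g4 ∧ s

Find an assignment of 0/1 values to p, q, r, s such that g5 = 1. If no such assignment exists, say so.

p=0, q=0, r=1, s=1

g5 = g4 ∧ s must be 1, so both g4 = 1 and s = 1.
Check with p=0, q=0, r=1, s=1:
g1 = p ∨ q = 0 ∨ 0 = 0
g2 = ¬g1 = ¬0 = 1
g3 = r ∧ g2 = 1 ∧ 1 = 1
g4 = g2 ∨ g3 = 1 ∨ 1 = 1
g5 = g4 ∧ s = 1 ∧ 1 = 1
So g5 = 1 as required.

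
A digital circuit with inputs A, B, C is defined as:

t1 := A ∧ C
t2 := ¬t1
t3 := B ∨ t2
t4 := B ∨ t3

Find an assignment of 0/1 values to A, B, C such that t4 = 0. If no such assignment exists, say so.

t4 = B ∨ t3 must be 0, so both B = 0 and t3 = 0.
t3 = B ∨ t2 must be 0, so both B = 0 and t2 = 0.
t2 = ¬t1 must be 0, so t1 = 1.
Check with A=1, B=0, C=1:
t1 = A ∧ C = 1 ∧ 1 = 1
t2 = ¬t1 = ¬1 = 0
t3 = B ∨ t2 = 0 ∨ 0 = 0
t4 = B ∨ t3 = 0 ∨ 0 = 0
So t4 = 0 as required.

A=1, B=0, C=1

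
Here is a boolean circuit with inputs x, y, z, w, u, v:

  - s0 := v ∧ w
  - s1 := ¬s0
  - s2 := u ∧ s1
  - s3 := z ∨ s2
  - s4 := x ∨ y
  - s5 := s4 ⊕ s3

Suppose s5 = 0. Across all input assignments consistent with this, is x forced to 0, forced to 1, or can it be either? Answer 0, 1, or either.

either

Both values of x occur among assignments with s5 = 0:
  x=0: x=0, y=0, z=0, w=0, u=0, v=0
  x=1: x=1, y=0, z=0, w=0, u=1, v=0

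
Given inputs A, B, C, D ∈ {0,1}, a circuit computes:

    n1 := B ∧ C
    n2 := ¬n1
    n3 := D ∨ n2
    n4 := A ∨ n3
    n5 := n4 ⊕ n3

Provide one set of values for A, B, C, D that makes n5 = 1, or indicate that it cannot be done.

A=1 B=1 C=1 D=0

Check with A=1 B=1 C=1 D=0:
n1 = B ∧ C = 1 ∧ 1 = 1
n2 = ¬n1 = ¬1 = 0
n3 = D ∨ n2 = 0 ∨ 0 = 0
n4 = A ∨ n3 = 1 ∨ 0 = 1
n5 = n4 ⊕ n3 = 1 ⊕ 0 = 1
So n5 = 1 as required.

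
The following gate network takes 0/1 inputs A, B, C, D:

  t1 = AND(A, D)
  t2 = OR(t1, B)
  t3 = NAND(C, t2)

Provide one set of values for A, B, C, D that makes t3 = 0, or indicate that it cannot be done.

t3 = NAND(C, t2) must be 0, so both C = 1 and t2 = 1.
Check with A=0, B=1, C=1, D=1:
t1 = AND(A, D) = AND(0, 1) = 0
t2 = OR(t1, B) = OR(0, 1) = 1
t3 = NAND(C, t2) = NAND(1, 1) = 0
So t3 = 0 as required.

A=0, B=1, C=1, D=1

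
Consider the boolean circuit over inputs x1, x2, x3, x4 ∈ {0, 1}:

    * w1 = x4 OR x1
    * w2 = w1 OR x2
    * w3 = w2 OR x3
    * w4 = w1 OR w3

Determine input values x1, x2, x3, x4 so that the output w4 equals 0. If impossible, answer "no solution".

x1=0, x2=0, x3=0, x4=0

w4 = w1 OR w3 must be 0, so both w1 = 0 and w3 = 0.
Check with x1=0, x2=0, x3=0, x4=0:
w1 = x4 OR x1 = 0 OR 0 = 0
w2 = w1 OR x2 = 0 OR 0 = 0
w3 = w2 OR x3 = 0 OR 0 = 0
w4 = w1 OR w3 = 0 OR 0 = 0
So w4 = 0 as required.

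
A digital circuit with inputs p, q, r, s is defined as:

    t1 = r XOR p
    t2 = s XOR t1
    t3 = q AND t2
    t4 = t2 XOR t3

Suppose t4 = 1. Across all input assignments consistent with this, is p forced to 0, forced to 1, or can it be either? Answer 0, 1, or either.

Both values of p occur among assignments with t4 = 1:
  p=0: p=0, q=0, r=0, s=1
  p=1: p=1, q=0, r=0, s=0

either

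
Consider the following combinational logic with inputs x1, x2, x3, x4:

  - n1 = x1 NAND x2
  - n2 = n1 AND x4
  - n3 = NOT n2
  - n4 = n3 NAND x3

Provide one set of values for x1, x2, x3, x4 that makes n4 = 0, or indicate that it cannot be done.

x1=0, x2=0, x3=1, x4=0

n4 = n3 NAND x3 must be 0, so both n3 = 1 and x3 = 1.
n3 = NOT n2 must be 1, so n2 = 0.
Check with x1=0, x2=0, x3=1, x4=0:
n1 = x1 NAND x2 = 0 NAND 0 = 1
n2 = n1 AND x4 = 1 AND 0 = 0
n3 = NOT n2 = NOT 0 = 1
n4 = n3 NAND x3 = 1 NAND 1 = 0
So n4 = 0 as required.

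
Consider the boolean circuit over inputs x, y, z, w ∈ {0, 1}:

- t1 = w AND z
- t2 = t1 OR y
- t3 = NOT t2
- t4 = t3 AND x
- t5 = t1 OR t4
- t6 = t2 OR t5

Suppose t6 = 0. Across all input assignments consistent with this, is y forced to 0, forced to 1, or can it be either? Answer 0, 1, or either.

0

t6 = t2 OR t5 must be 0, so both t2 = 0 and t5 = 0.
t2 = t1 OR y must be 0, so both t1 = 0 and y = 0.
Every assignment with t6 = 0 has y = 0; there are 3 such assignment(s).
  x=0, y=0, z=0, w=0
  x=0, y=0, z=0, w=1
  x=0, y=0, z=1, w=0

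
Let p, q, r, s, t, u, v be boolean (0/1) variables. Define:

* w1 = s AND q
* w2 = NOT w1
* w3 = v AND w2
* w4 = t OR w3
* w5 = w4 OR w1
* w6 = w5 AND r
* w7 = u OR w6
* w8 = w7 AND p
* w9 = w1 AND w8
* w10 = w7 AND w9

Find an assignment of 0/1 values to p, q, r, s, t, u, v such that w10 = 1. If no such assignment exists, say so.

p=1 q=1 r=1 s=1 t=1 u=0 v=0

w10 = w7 AND w9 must be 1, so both w7 = 1 and w9 = 1.
Check with p=1 q=1 r=1 s=1 t=1 u=0 v=0:
w1 = s AND q = 1 AND 1 = 1
w2 = NOT w1 = NOT 1 = 0
w3 = v AND w2 = 0 AND 0 = 0
w4 = t OR w3 = 1 OR 0 = 1
w5 = w4 OR w1 = 1 OR 1 = 1
w6 = w5 AND r = 1 AND 1 = 1
w7 = u OR w6 = 0 OR 1 = 1
w8 = w7 AND p = 1 AND 1 = 1
w9 = w1 AND w8 = 1 AND 1 = 1
w10 = w7 AND w9 = 1 AND 1 = 1
So w10 = 1 as required.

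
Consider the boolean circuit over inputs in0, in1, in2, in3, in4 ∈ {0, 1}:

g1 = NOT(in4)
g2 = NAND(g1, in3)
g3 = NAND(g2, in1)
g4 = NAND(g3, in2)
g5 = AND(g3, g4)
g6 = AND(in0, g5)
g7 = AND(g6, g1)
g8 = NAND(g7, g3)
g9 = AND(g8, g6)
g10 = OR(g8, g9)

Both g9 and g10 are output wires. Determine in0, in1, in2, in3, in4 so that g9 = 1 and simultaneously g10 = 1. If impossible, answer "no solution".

in0=1 in1=0 in2=0 in3=1 in4=1

Check with in0=1 in1=0 in2=0 in3=1 in4=1:
g1 = NOT(in4) = NOT 1 = 0
g2 = NAND(g1, in3) = NAND(0, 1) = 1
g3 = NAND(g2, in1) = NAND(1, 0) = 1
g4 = NAND(g3, in2) = NAND(1, 0) = 1
g5 = AND(g3, g4) = AND(1, 1) = 1
g6 = AND(in0, g5) = AND(1, 1) = 1
g7 = AND(g6, g1) = AND(1, 0) = 0
g8 = NAND(g7, g3) = NAND(0, 1) = 1
g9 = AND(g8, g6) = AND(1, 1) = 1
g10 = OR(g8, g9) = OR(1, 1) = 1
So g9 = 1 and g10 = 1.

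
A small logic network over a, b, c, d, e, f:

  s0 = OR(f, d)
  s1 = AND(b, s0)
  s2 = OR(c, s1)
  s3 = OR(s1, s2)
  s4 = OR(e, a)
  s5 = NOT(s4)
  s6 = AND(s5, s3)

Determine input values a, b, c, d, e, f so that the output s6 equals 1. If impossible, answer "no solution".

a=0, b=1, c=1, d=1, e=0, f=1

s6 = AND(s5, s3) must be 1, so both s5 = 1 and s3 = 1.
s5 = NOT(s4) must be 1, so s4 = 0.
s3 = OR(s1, s2) must be 1, so at least one of s1, s2 is 1.
Check with a=0, b=1, c=1, d=1, e=0, f=1:
s0 = OR(f, d) = OR(1, 1) = 1
s1 = AND(b, s0) = AND(1, 1) = 1
s2 = OR(c, s1) = OR(1, 1) = 1
s3 = OR(s1, s2) = OR(1, 1) = 1
s4 = OR(e, a) = OR(0, 0) = 0
s5 = NOT(s4) = NOT 0 = 1
s6 = AND(s5, s3) = AND(1, 1) = 1
So s6 = 1 as required.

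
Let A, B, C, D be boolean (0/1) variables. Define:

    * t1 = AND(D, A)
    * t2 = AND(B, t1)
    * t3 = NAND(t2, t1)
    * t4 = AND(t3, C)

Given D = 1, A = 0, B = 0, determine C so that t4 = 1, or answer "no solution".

C=1

t4 = AND(t3, C) must be 1, so both t3 = 1 and C = 1.
Check with D = 1, A = 0, B = 0 and C=1:
t1 = AND(D, A) = AND(1, 0) = 0
t2 = AND(B, t1) = AND(0, 0) = 0
t3 = NAND(t2, t1) = NAND(0, 0) = 1
t4 = AND(t3, C) = AND(1, 1) = 1
So t4 = 1.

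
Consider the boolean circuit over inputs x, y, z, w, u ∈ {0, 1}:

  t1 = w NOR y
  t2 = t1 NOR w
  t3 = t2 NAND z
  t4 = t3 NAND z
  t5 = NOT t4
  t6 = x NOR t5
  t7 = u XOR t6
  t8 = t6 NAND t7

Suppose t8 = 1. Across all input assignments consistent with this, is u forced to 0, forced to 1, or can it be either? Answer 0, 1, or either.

Both values of u occur among assignments with t8 = 1:
  u=0: x=0, y=0, z=1, w=0, u=0
  u=1: x=0, y=0, z=0, w=0, u=1

either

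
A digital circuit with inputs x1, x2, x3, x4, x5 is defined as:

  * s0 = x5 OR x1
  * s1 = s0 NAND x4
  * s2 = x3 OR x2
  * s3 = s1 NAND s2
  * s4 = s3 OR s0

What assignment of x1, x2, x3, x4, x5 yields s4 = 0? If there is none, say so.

Check with x1=0, x2=1, x3=0, x4=1, x5=0:
s0 = x5 OR x1 = 0 OR 0 = 0
s1 = s0 NAND x4 = 0 NAND 1 = 1
s2 = x3 OR x2 = 0 OR 1 = 1
s3 = s1 NAND s2 = 1 NAND 1 = 0
s4 = s3 OR s0 = 0 OR 0 = 0
So s4 = 0 as required.

x1=0, x2=1, x3=0, x4=1, x5=0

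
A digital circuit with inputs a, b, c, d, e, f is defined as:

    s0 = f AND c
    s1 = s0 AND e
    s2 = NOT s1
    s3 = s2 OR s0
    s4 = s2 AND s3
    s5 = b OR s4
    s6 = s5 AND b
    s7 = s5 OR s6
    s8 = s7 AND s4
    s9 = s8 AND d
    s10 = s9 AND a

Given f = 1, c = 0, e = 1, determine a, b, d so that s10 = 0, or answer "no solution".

a=0 b=0 d=1

s10 = s9 AND a must be 0, so at least one of s9, a is 0.
Check with f = 1, c = 0, e = 1 and a=0, b=0, d=1:
s0 = f AND c = 1 AND 0 = 0
s1 = s0 AND e = 0 AND 1 = 0
s2 = NOT s1 = NOT 0 = 1
s3 = s2 OR s0 = 1 OR 0 = 1
s4 = s2 AND s3 = 1 AND 1 = 1
s5 = b OR s4 = 0 OR 1 = 1
s6 = s5 AND b = 1 AND 0 = 0
s7 = s5 OR s6 = 1 OR 0 = 1
s8 = s7 AND s4 = 1 AND 1 = 1
s9 = s8 AND d = 1 AND 1 = 1
s10 = s9 AND a = 1 AND 0 = 0
So s10 = 0.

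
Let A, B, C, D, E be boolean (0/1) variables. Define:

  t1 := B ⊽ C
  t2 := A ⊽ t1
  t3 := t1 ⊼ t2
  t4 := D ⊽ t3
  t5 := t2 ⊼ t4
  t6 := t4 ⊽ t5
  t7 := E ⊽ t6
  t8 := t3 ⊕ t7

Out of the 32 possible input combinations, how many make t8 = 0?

t8 = t3 ⊕ t7 must be 0, so t3 and t7 are equal.
Enumerating the 32 input combinations, 16 give t8 = 0 and 16 give t8 = 1.

16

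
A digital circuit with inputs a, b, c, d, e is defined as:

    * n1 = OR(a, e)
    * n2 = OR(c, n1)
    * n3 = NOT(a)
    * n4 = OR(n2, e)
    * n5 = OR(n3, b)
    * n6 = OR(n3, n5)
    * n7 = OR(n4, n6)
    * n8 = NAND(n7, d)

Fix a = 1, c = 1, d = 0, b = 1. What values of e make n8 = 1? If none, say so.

e=0

n8 = NAND(n7, d) must be 1, so at least one of n7, d is 0.
Check with a = 1, c = 1, d = 0, b = 1 and e=0:
n1 = OR(a, e) = OR(1, 0) = 1
n2 = OR(c, n1) = OR(1, 1) = 1
n3 = NOT(a) = NOT 1 = 0
n4 = OR(n2, e) = OR(1, 0) = 1
n5 = OR(n3, b) = OR(0, 1) = 1
n6 = OR(n3, n5) = OR(0, 1) = 1
n7 = OR(n4, n6) = OR(1, 1) = 1
n8 = NAND(n7, d) = NAND(1, 0) = 1
So n8 = 1.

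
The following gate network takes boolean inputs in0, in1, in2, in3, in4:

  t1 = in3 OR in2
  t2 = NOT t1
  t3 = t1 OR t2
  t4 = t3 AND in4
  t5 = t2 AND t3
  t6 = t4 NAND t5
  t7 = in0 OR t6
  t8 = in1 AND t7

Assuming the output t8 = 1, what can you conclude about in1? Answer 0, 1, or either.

t8 = in1 AND t7 must be 1, so both in1 = 1 and t7 = 1.
Every assignment with t8 = 1 has in1 = 1; there are 15 such assignment(s).

1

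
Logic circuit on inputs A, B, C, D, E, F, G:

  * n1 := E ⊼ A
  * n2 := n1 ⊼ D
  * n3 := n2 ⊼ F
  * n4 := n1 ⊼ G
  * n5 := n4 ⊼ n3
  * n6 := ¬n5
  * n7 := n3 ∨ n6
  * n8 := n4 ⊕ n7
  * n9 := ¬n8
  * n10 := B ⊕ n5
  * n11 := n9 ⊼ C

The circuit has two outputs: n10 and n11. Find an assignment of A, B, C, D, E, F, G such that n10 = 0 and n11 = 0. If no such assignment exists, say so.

A=0, B=1, C=1, D=0, E=1, F=1, G=1

Check with A=0, B=1, C=1, D=0, E=1, F=1, G=1:
n1 = E ⊼ A = 1 ⊼ 0 = 1
n2 = n1 ⊼ D = 1 ⊼ 0 = 1
n3 = n2 ⊼ F = 1 ⊼ 1 = 0
n4 = n1 ⊼ G = 1 ⊼ 1 = 0
n5 = n4 ⊼ n3 = 0 ⊼ 0 = 1
n6 = ¬n5 = ¬1 = 0
n7 = n3 ∨ n6 = 0 ∨ 0 = 0
n8 = n4 ⊕ n7 = 0 ⊕ 0 = 0
n9 = ¬n8 = ¬0 = 1
n10 = B ⊕ n5 = 1 ⊕ 1 = 0
n11 = n9 ⊼ C = 1 ⊼ 1 = 0
So n10 = 0 and n11 = 0.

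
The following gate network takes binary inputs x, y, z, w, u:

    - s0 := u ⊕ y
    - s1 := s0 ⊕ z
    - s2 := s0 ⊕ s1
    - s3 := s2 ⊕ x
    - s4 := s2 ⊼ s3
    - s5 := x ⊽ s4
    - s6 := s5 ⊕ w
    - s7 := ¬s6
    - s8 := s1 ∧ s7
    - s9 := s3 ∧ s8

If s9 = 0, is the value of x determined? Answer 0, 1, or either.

Both values of x occur among assignments with s9 = 0:
  x=0: x=0, y=0, z=0, w=0, u=0
  x=1: x=1, y=0, z=0, w=0, u=0

either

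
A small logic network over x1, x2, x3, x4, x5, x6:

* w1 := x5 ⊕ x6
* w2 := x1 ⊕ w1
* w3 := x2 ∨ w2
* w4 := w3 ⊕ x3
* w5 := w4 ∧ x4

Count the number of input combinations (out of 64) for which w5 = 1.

w5 = w4 ∧ x4 must be 1, so both w4 = 1 and x4 = 1.
Enumerating the 64 input combinations, 16 give w5 = 1 and 48 give w5 = 0.

16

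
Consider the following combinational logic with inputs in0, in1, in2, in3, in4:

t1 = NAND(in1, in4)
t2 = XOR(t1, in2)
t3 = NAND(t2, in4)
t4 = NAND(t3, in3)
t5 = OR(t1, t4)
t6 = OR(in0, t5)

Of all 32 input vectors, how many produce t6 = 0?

t6 = OR(in0, t5) must be 0, so both in0 = 0 and t5 = 0.
t5 = OR(t1, t4) must be 0, so both t1 = 0 and t4 = 0.
Enumerating the 32 input combinations, 1 give t6 = 0 and 31 give t6 = 1.

1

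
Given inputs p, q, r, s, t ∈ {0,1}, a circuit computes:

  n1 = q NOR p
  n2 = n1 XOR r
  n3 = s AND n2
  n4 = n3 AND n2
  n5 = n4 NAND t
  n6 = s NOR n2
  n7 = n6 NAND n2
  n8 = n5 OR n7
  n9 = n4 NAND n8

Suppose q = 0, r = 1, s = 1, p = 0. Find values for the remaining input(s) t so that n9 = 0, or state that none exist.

no solution exists

With q = 0, r = 1, s = 1, p = 0 fixed, none of the 2 settings of t give n9 = 0.
For example, with t=0:
n1 = q NOR p = 0 NOR 0 = 1
n2 = n1 XOR r = 1 XOR 1 = 0
n3 = s AND n2 = 1 AND 0 = 0
n4 = n3 AND n2 = 0 AND 0 = 0
n5 = n4 NAND t = 0 NAND 0 = 1
n6 = s NOR n2 = 1 NOR 0 = 0
n7 = n6 NAND n2 = 0 NAND 0 = 1
n8 = n5 OR n7 = 1 OR 1 = 1
n9 = n4 NAND n8 = 0 NAND 1 = 1
giving n9 = 1 ≠ 0.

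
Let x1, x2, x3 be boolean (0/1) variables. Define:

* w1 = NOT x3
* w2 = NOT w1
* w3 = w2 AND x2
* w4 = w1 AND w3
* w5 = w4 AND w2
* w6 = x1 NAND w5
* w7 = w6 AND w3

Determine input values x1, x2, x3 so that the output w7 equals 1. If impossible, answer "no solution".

w7 = w6 AND w3 must be 1, so both w6 = 1 and w3 = 1.
w6 = x1 NAND w5 must be 1, so at least one of x1, w5 is 0.
w3 = w2 AND x2 must be 1, so both w2 = 1 and x2 = 1.
Check with x1=0, x2=1, x3=1:
w1 = NOT x3 = NOT 1 = 0
w2 = NOT w1 = NOT 0 = 1
w3 = w2 AND x2 = 1 AND 1 = 1
w4 = w1 AND w3 = 0 AND 1 = 0
w5 = w4 AND w2 = 0 AND 1 = 0
w6 = x1 NAND w5 = 0 NAND 0 = 1
w7 = w6 AND w3 = 1 AND 1 = 1
So w7 = 1 as required.

x1=0, x2=1, x3=1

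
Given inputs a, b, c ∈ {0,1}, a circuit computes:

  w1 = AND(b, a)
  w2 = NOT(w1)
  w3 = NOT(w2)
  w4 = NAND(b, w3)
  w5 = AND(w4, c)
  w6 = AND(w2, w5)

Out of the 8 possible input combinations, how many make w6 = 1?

3

w6 = AND(w2, w5) must be 1, so both w2 = 1 and w5 = 1.
w2 = NOT(w1) must be 1, so w1 = 0.
w5 = AND(w4, c) must be 1, so both w4 = 1 and c = 1.
Enumerating the 8 input combinations, 3 give w6 = 1 and 5 give w6 = 0.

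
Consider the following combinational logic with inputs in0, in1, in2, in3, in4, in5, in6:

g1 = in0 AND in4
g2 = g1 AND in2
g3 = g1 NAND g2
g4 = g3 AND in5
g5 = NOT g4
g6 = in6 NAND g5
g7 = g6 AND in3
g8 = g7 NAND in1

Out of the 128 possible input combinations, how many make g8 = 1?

105

g8 = g7 NAND in1 must be 1, so at least one of g7, in1 is 0.
Enumerating the 128 input combinations, 105 give g8 = 1 and 23 give g8 = 0.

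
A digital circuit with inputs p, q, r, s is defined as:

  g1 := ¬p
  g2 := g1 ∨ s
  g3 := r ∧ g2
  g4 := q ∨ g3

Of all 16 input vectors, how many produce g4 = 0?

5

g4 = q ∨ g3 must be 0, so both q = 0 and g3 = 0.
g3 = r ∧ g2 must be 0, so at least one of r, g2 is 0.
Satisfying assignments:
  p=0, q=0, r=0, s=0
  p=0, q=0, r=0, s=1
  p=1, q=0, r=0, s=0
  p=1, q=0, r=0, s=1
  p=1, q=0, r=1, s=0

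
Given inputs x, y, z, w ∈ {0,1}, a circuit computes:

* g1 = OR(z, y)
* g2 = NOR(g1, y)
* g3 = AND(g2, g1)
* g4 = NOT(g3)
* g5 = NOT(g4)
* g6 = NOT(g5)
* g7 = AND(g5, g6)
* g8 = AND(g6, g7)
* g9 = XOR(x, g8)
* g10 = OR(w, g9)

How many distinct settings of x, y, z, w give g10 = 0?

g10 = OR(w, g9) must be 0, so both w = 0 and g9 = 0.
Satisfying assignments:
  x=0, y=0, z=0, w=0
  x=0, y=0, z=1, w=0
  x=0, y=1, z=0, w=0
  x=0, y=1, z=1, w=0

4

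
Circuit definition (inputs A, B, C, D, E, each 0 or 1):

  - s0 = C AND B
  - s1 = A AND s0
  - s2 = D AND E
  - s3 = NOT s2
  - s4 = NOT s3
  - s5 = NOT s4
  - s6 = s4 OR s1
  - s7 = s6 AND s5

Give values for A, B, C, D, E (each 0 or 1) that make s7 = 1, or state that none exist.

Check with A=1, B=1, C=1, D=0, E=1:
s0 = C AND B = 1 AND 1 = 1
s1 = A AND s0 = 1 AND 1 = 1
s2 = D AND E = 0 AND 1 = 0
s3 = NOT s2 = NOT 0 = 1
s4 = NOT s3 = NOT 1 = 0
s5 = NOT s4 = NOT 0 = 1
s6 = s4 OR s1 = 0 OR 1 = 1
s7 = s6 AND s5 = 1 AND 1 = 1
So s7 = 1 as required.

A=1, B=1, C=1, D=0, E=1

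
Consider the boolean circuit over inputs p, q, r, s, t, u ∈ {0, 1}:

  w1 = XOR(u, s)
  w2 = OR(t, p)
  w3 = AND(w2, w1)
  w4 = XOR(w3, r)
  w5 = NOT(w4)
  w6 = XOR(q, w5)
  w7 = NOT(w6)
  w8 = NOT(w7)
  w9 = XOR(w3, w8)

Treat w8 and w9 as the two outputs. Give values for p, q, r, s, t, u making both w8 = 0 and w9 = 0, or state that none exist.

Check with p=1, q=1, r=0, s=1, t=0, u=1:
w1 = XOR(u, s) = XOR(1, 1) = 0
w2 = OR(t, p) = OR(0, 1) = 1
w3 = AND(w2, w1) = AND(1, 0) = 0
w4 = XOR(w3, r) = XOR(0, 0) = 0
w5 = NOT(w4) = NOT 0 = 1
w6 = XOR(q, w5) = XOR(1, 1) = 0
w7 = NOT(w6) = NOT 0 = 1
w8 = NOT(w7) = NOT 1 = 0
w9 = XOR(w3, w8) = XOR(0, 0) = 0
So w8 = 0 and w9 = 0.

p=1, q=1, r=0, s=1, t=0, u=1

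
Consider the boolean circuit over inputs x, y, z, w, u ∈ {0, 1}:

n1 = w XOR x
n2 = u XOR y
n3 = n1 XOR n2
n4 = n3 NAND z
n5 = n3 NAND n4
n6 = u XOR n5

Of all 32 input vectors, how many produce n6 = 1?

n6 = u XOR n5 must be 1, so u and n5 differ.
Enumerating the 32 input combinations, 16 give n6 = 1 and 16 give n6 = 0.

16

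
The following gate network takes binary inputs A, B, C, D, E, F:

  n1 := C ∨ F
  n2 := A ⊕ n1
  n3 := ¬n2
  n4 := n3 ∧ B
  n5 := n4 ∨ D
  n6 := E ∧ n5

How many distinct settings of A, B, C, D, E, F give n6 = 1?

20

n6 = E ∧ n5 must be 1, so both E = 1 and n5 = 1.
n5 = n4 ∨ D must be 1, so at least one of n4, D is 1.
Enumerating the 64 input combinations, 20 give n6 = 1 and 44 give n6 = 0.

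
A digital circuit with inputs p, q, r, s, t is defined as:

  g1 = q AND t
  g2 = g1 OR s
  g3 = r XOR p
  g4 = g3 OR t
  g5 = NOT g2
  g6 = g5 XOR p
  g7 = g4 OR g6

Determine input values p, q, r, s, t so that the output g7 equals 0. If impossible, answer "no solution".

g7 = g4 OR g6 must be 0, so both g4 = 0 and g6 = 0.
g4 = g3 OR t must be 0, so both g3 = 0 and t = 0.
Check with p=1 q=0 r=1 s=0 t=0:
g1 = q AND t = 0 AND 0 = 0
g2 = g1 OR s = 0 OR 0 = 0
g3 = r XOR p = 1 XOR 1 = 0
g4 = g3 OR t = 0 OR 0 = 0
g5 = NOT g2 = NOT 0 = 1
g6 = g5 XOR p = 1 XOR 1 = 0
g7 = g4 OR g6 = 0 OR 0 = 0
So g7 = 0 as required.

p=1 q=0 r=1 s=0 t=0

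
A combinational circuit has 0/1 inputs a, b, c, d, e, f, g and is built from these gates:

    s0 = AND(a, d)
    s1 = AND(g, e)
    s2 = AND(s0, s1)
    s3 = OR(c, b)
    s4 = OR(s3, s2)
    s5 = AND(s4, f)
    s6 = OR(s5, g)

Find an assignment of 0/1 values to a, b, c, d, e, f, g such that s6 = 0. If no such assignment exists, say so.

a=1, b=0, c=1, d=0, e=1, f=0, g=0

s6 = OR(s5, g) must be 0, so both s5 = 0 and g = 0.
Check with a=1, b=0, c=1, d=0, e=1, f=0, g=0:
s0 = AND(a, d) = AND(1, 0) = 0
s1 = AND(g, e) = AND(0, 1) = 0
s2 = AND(s0, s1) = AND(0, 0) = 0
s3 = OR(c, b) = OR(1, 0) = 1
s4 = OR(s3, s2) = OR(1, 0) = 1
s5 = AND(s4, f) = AND(1, 0) = 0
s6 = OR(s5, g) = OR(0, 0) = 0
So s6 = 0 as required.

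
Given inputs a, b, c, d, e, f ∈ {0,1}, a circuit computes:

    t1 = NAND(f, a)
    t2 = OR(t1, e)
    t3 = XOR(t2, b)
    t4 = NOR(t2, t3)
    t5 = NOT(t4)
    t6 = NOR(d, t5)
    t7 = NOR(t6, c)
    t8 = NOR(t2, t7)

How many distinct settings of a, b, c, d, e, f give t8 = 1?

t8 = NOR(t2, t7) must be 1, so both t2 = 0 and t7 = 0.
t2 = OR(t1, e) must be 0, so both t1 = 0 and e = 0.
t7 = NOR(t6, c) must be 0, so at least one of t6, c is 1.
Satisfying assignments:
  a=1, b=0, c=0, d=0, e=0, f=1
  a=1, b=0, c=1, d=0, e=0, f=1
  a=1, b=0, c=1, d=1, e=0, f=1
  a=1, b=1, c=1, d=0, e=0, f=1
  a=1, b=1, c=1, d=1, e=0, f=1

5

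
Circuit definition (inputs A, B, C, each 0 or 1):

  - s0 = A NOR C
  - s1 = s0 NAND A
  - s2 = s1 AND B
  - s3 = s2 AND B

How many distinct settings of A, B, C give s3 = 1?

4

s3 = s2 AND B must be 1, so both s2 = 1 and B = 1.
Enumerating the 8 input combinations, 4 give s3 = 1 and 4 give s3 = 0.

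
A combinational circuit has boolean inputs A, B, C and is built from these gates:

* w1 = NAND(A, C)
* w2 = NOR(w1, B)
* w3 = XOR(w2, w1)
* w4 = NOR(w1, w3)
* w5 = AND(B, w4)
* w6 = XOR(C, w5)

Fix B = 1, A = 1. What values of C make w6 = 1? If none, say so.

no solution exists

With B = 1, A = 1 fixed, none of the 2 settings of C give w6 = 1.
For example, with C=1:
w1 = NAND(A, C) = NAND(1, 1) = 0
w2 = NOR(w1, B) = NOR(0, 1) = 0
w3 = XOR(w2, w1) = XOR(0, 0) = 0
w4 = NOR(w1, w3) = NOR(0, 0) = 1
w5 = AND(B, w4) = AND(1, 1) = 1
w6 = XOR(C, w5) = XOR(1, 1) = 0
giving w6 = 0 ≠ 1.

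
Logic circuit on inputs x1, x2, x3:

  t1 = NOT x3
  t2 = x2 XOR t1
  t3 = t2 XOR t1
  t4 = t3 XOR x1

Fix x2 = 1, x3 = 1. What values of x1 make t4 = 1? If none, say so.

x1=0

t4 = t3 XOR x1 must be 1, so t3 and x1 differ.
Check with x2 = 1, x3 = 1 and x1=0:
t1 = NOT x3 = NOT 1 = 0
t2 = x2 XOR t1 = 1 XOR 0 = 1
t3 = t2 XOR t1 = 1 XOR 0 = 1
t4 = t3 XOR x1 = 1 XOR 0 = 1
So t4 = 1.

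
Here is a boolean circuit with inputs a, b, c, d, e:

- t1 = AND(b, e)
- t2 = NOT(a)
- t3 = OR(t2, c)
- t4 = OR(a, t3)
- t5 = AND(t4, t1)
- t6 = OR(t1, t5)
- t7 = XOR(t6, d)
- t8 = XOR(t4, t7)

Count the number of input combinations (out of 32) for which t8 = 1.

16

t8 = XOR(t4, t7) must be 1, so t4 and t7 differ.
Enumerating the 32 input combinations, 16 give t8 = 1 and 16 give t8 = 0.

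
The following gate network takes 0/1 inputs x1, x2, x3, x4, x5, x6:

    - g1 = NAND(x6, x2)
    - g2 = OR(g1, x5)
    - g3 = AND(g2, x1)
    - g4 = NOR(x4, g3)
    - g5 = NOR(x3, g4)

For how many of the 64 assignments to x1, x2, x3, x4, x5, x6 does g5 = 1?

g5 = NOR(x3, g4) must be 1, so both x3 = 0 and g4 = 0.
Enumerating the 64 input combinations, 23 give g5 = 1 and 41 give g5 = 0.

23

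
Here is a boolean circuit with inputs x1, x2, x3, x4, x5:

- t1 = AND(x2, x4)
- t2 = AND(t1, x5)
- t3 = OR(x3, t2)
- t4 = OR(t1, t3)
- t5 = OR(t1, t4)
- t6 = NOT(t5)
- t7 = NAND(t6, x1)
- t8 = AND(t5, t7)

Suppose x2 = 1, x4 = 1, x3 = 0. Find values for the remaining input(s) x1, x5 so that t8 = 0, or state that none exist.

no solution exists

With x2 = 1, x4 = 1, x3 = 0 fixed, none of the 4 settings of x1, x5 give t8 = 0.
For example, with x1=0, x5=1:
t1 = AND(x2, x4) = AND(1, 1) = 1
t2 = AND(t1, x5) = AND(1, 1) = 1
t3 = OR(x3, t2) = OR(0, 1) = 1
t4 = OR(t1, t3) = OR(1, 1) = 1
t5 = OR(t1, t4) = OR(1, 1) = 1
t6 = NOT(t5) = NOT 1 = 0
t7 = NAND(t6, x1) = NAND(0, 0) = 1
t8 = AND(t5, t7) = AND(1, 1) = 1
giving t8 = 1 ≠ 0.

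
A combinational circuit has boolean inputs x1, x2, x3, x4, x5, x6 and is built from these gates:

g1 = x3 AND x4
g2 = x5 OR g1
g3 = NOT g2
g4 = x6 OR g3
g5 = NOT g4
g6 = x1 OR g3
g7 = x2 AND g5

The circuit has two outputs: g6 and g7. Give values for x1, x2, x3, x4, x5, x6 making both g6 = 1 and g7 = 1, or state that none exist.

x1=1, x2=1, x3=0, x4=1, x5=1, x6=0

Check with x1=1, x2=1, x3=0, x4=1, x5=1, x6=0:
g1 = x3 AND x4 = 0 AND 1 = 0
g2 = x5 OR g1 = 1 OR 0 = 1
g3 = NOT g2 = NOT 1 = 0
g4 = x6 OR g3 = 0 OR 0 = 0
g5 = NOT g4 = NOT 0 = 1
g6 = x1 OR g3 = 1 OR 0 = 1
g7 = x2 AND g5 = 1 AND 1 = 1
So g6 = 1 and g7 = 1.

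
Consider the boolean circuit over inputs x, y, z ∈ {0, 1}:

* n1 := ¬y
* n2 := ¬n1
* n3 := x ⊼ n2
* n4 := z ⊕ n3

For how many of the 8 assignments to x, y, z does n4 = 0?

4

n4 = z ⊕ n3 must be 0, so z and n3 are equal.
Satisfying assignments:
  x=0, y=0, z=1
  x=0, y=1, z=1
  x=1, y=0, z=1
  x=1, y=1, z=0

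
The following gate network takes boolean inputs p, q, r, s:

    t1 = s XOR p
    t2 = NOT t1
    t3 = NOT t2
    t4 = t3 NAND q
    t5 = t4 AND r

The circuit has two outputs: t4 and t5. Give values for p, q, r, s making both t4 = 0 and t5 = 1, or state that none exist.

no solution exists

Across all 16 input combinations, none give both t4 = 0 and t5 = 1.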